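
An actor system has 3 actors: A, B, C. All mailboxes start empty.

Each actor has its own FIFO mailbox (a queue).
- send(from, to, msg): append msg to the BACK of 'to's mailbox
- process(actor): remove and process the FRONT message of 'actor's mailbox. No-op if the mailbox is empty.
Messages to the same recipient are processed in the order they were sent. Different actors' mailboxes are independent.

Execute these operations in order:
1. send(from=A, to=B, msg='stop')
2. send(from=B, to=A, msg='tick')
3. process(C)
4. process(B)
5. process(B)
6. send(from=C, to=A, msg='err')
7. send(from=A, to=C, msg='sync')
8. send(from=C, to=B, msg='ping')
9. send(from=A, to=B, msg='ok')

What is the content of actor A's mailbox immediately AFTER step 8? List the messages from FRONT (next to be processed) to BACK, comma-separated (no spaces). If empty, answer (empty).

After 1 (send(from=A, to=B, msg='stop')): A:[] B:[stop] C:[]
After 2 (send(from=B, to=A, msg='tick')): A:[tick] B:[stop] C:[]
After 3 (process(C)): A:[tick] B:[stop] C:[]
After 4 (process(B)): A:[tick] B:[] C:[]
After 5 (process(B)): A:[tick] B:[] C:[]
After 6 (send(from=C, to=A, msg='err')): A:[tick,err] B:[] C:[]
After 7 (send(from=A, to=C, msg='sync')): A:[tick,err] B:[] C:[sync]
After 8 (send(from=C, to=B, msg='ping')): A:[tick,err] B:[ping] C:[sync]

tick,err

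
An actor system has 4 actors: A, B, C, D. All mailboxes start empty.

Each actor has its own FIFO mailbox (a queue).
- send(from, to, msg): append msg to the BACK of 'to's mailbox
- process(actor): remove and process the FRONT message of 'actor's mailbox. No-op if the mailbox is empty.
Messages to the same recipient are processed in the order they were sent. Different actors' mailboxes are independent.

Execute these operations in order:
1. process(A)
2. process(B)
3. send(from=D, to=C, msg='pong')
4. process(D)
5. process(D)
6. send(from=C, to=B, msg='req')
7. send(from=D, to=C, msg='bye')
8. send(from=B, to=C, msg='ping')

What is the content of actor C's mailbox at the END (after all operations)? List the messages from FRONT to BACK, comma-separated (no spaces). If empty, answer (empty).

Answer: pong,bye,ping

Derivation:
After 1 (process(A)): A:[] B:[] C:[] D:[]
After 2 (process(B)): A:[] B:[] C:[] D:[]
After 3 (send(from=D, to=C, msg='pong')): A:[] B:[] C:[pong] D:[]
After 4 (process(D)): A:[] B:[] C:[pong] D:[]
After 5 (process(D)): A:[] B:[] C:[pong] D:[]
After 6 (send(from=C, to=B, msg='req')): A:[] B:[req] C:[pong] D:[]
After 7 (send(from=D, to=C, msg='bye')): A:[] B:[req] C:[pong,bye] D:[]
After 8 (send(from=B, to=C, msg='ping')): A:[] B:[req] C:[pong,bye,ping] D:[]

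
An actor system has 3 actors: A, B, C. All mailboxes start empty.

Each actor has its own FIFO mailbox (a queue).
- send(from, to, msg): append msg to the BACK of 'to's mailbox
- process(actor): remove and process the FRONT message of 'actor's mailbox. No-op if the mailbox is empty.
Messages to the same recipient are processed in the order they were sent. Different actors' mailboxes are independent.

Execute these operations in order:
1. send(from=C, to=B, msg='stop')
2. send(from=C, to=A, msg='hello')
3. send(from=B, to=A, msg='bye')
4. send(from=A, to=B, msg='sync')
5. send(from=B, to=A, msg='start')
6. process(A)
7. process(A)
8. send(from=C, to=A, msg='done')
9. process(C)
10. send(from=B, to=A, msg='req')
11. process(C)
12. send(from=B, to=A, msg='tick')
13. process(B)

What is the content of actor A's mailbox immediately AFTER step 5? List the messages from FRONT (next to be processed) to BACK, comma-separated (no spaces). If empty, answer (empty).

After 1 (send(from=C, to=B, msg='stop')): A:[] B:[stop] C:[]
After 2 (send(from=C, to=A, msg='hello')): A:[hello] B:[stop] C:[]
After 3 (send(from=B, to=A, msg='bye')): A:[hello,bye] B:[stop] C:[]
After 4 (send(from=A, to=B, msg='sync')): A:[hello,bye] B:[stop,sync] C:[]
After 5 (send(from=B, to=A, msg='start')): A:[hello,bye,start] B:[stop,sync] C:[]

hello,bye,start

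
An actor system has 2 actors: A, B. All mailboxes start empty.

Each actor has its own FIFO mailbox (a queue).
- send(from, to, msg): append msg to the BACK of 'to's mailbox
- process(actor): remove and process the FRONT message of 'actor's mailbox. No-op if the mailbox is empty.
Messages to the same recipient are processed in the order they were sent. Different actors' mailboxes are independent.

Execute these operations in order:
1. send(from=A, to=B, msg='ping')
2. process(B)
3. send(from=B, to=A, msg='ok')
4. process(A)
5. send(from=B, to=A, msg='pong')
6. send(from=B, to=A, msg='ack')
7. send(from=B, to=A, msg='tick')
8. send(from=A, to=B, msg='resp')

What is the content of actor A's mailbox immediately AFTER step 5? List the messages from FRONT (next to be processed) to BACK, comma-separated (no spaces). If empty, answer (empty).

After 1 (send(from=A, to=B, msg='ping')): A:[] B:[ping]
After 2 (process(B)): A:[] B:[]
After 3 (send(from=B, to=A, msg='ok')): A:[ok] B:[]
After 4 (process(A)): A:[] B:[]
After 5 (send(from=B, to=A, msg='pong')): A:[pong] B:[]

pong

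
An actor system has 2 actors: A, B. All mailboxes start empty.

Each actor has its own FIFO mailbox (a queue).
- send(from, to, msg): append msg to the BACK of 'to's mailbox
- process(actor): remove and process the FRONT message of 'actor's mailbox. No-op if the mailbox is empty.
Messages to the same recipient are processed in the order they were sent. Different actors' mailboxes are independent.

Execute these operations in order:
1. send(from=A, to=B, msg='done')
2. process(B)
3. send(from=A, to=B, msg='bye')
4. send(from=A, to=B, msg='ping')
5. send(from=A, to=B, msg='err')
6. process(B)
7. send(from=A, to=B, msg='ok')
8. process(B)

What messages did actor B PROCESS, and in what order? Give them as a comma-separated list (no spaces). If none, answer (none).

After 1 (send(from=A, to=B, msg='done')): A:[] B:[done]
After 2 (process(B)): A:[] B:[]
After 3 (send(from=A, to=B, msg='bye')): A:[] B:[bye]
After 4 (send(from=A, to=B, msg='ping')): A:[] B:[bye,ping]
After 5 (send(from=A, to=B, msg='err')): A:[] B:[bye,ping,err]
After 6 (process(B)): A:[] B:[ping,err]
After 7 (send(from=A, to=B, msg='ok')): A:[] B:[ping,err,ok]
After 8 (process(B)): A:[] B:[err,ok]

Answer: done,bye,ping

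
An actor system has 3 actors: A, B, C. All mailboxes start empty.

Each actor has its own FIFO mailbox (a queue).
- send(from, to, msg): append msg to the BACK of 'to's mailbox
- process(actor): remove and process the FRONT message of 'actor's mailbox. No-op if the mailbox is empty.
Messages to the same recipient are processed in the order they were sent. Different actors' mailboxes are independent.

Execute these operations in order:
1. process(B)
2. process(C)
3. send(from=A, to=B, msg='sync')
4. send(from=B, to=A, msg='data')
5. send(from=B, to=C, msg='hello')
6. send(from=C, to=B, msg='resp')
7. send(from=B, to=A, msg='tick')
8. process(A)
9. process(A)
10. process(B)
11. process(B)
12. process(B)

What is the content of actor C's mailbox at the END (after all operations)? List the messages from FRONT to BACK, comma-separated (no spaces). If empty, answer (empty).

After 1 (process(B)): A:[] B:[] C:[]
After 2 (process(C)): A:[] B:[] C:[]
After 3 (send(from=A, to=B, msg='sync')): A:[] B:[sync] C:[]
After 4 (send(from=B, to=A, msg='data')): A:[data] B:[sync] C:[]
After 5 (send(from=B, to=C, msg='hello')): A:[data] B:[sync] C:[hello]
After 6 (send(from=C, to=B, msg='resp')): A:[data] B:[sync,resp] C:[hello]
After 7 (send(from=B, to=A, msg='tick')): A:[data,tick] B:[sync,resp] C:[hello]
After 8 (process(A)): A:[tick] B:[sync,resp] C:[hello]
After 9 (process(A)): A:[] B:[sync,resp] C:[hello]
After 10 (process(B)): A:[] B:[resp] C:[hello]
After 11 (process(B)): A:[] B:[] C:[hello]
After 12 (process(B)): A:[] B:[] C:[hello]

Answer: hello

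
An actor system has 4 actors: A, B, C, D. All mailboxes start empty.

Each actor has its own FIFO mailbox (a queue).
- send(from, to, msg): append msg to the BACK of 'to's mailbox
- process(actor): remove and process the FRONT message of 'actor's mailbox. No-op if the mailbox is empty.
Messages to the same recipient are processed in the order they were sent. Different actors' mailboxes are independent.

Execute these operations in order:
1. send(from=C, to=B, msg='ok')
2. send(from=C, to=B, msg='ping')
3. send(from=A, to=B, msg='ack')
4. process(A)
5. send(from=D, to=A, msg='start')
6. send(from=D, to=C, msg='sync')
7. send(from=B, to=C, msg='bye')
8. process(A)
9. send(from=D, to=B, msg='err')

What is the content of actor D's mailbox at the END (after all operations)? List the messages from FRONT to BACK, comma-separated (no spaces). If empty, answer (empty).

Answer: (empty)

Derivation:
After 1 (send(from=C, to=B, msg='ok')): A:[] B:[ok] C:[] D:[]
After 2 (send(from=C, to=B, msg='ping')): A:[] B:[ok,ping] C:[] D:[]
After 3 (send(from=A, to=B, msg='ack')): A:[] B:[ok,ping,ack] C:[] D:[]
After 4 (process(A)): A:[] B:[ok,ping,ack] C:[] D:[]
After 5 (send(from=D, to=A, msg='start')): A:[start] B:[ok,ping,ack] C:[] D:[]
After 6 (send(from=D, to=C, msg='sync')): A:[start] B:[ok,ping,ack] C:[sync] D:[]
After 7 (send(from=B, to=C, msg='bye')): A:[start] B:[ok,ping,ack] C:[sync,bye] D:[]
After 8 (process(A)): A:[] B:[ok,ping,ack] C:[sync,bye] D:[]
After 9 (send(from=D, to=B, msg='err')): A:[] B:[ok,ping,ack,err] C:[sync,bye] D:[]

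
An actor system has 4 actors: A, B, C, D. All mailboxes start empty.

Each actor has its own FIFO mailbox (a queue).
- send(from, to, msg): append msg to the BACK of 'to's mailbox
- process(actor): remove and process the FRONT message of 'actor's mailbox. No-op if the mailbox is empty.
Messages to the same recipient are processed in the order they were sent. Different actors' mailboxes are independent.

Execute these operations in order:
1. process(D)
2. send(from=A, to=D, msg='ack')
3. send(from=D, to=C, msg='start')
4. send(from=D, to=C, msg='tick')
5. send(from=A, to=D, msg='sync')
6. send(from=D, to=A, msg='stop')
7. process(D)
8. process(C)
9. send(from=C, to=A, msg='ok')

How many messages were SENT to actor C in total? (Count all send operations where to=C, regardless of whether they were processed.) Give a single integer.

After 1 (process(D)): A:[] B:[] C:[] D:[]
After 2 (send(from=A, to=D, msg='ack')): A:[] B:[] C:[] D:[ack]
After 3 (send(from=D, to=C, msg='start')): A:[] B:[] C:[start] D:[ack]
After 4 (send(from=D, to=C, msg='tick')): A:[] B:[] C:[start,tick] D:[ack]
After 5 (send(from=A, to=D, msg='sync')): A:[] B:[] C:[start,tick] D:[ack,sync]
After 6 (send(from=D, to=A, msg='stop')): A:[stop] B:[] C:[start,tick] D:[ack,sync]
After 7 (process(D)): A:[stop] B:[] C:[start,tick] D:[sync]
After 8 (process(C)): A:[stop] B:[] C:[tick] D:[sync]
After 9 (send(from=C, to=A, msg='ok')): A:[stop,ok] B:[] C:[tick] D:[sync]

Answer: 2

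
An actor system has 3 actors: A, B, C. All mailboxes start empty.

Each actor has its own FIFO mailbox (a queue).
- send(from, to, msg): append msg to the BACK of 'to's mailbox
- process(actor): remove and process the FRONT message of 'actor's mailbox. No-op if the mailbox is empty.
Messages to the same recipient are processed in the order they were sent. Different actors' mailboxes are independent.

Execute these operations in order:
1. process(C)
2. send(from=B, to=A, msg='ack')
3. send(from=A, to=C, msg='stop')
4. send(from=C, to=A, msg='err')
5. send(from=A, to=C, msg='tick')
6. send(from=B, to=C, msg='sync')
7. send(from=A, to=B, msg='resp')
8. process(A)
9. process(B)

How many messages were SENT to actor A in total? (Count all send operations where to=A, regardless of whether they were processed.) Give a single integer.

After 1 (process(C)): A:[] B:[] C:[]
After 2 (send(from=B, to=A, msg='ack')): A:[ack] B:[] C:[]
After 3 (send(from=A, to=C, msg='stop')): A:[ack] B:[] C:[stop]
After 4 (send(from=C, to=A, msg='err')): A:[ack,err] B:[] C:[stop]
After 5 (send(from=A, to=C, msg='tick')): A:[ack,err] B:[] C:[stop,tick]
After 6 (send(from=B, to=C, msg='sync')): A:[ack,err] B:[] C:[stop,tick,sync]
After 7 (send(from=A, to=B, msg='resp')): A:[ack,err] B:[resp] C:[stop,tick,sync]
After 8 (process(A)): A:[err] B:[resp] C:[stop,tick,sync]
After 9 (process(B)): A:[err] B:[] C:[stop,tick,sync]

Answer: 2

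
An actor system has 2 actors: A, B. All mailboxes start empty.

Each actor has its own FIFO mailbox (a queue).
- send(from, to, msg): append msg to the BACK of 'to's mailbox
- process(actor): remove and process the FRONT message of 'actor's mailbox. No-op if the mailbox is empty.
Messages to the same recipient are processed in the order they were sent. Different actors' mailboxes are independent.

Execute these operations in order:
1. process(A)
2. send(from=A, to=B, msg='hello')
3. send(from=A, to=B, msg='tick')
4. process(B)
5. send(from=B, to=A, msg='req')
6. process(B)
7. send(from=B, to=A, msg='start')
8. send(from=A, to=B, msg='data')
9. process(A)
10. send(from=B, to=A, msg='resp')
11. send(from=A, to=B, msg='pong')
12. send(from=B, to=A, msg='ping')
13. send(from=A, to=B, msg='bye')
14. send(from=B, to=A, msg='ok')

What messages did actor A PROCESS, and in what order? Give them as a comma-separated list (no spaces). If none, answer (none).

Answer: req

Derivation:
After 1 (process(A)): A:[] B:[]
After 2 (send(from=A, to=B, msg='hello')): A:[] B:[hello]
After 3 (send(from=A, to=B, msg='tick')): A:[] B:[hello,tick]
After 4 (process(B)): A:[] B:[tick]
After 5 (send(from=B, to=A, msg='req')): A:[req] B:[tick]
After 6 (process(B)): A:[req] B:[]
After 7 (send(from=B, to=A, msg='start')): A:[req,start] B:[]
After 8 (send(from=A, to=B, msg='data')): A:[req,start] B:[data]
After 9 (process(A)): A:[start] B:[data]
After 10 (send(from=B, to=A, msg='resp')): A:[start,resp] B:[data]
After 11 (send(from=A, to=B, msg='pong')): A:[start,resp] B:[data,pong]
After 12 (send(from=B, to=A, msg='ping')): A:[start,resp,ping] B:[data,pong]
After 13 (send(from=A, to=B, msg='bye')): A:[start,resp,ping] B:[data,pong,bye]
After 14 (send(from=B, to=A, msg='ok')): A:[start,resp,ping,ok] B:[data,pong,bye]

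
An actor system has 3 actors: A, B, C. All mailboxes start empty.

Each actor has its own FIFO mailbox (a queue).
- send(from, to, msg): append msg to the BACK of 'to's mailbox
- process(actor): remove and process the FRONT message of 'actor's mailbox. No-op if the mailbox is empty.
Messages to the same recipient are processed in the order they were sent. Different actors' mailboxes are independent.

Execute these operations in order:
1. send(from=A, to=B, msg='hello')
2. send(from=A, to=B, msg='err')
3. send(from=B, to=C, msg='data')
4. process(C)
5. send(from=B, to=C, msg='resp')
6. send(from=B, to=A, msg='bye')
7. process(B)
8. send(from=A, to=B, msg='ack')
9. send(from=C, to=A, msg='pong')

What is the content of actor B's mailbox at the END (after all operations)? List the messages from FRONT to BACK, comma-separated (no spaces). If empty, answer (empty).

After 1 (send(from=A, to=B, msg='hello')): A:[] B:[hello] C:[]
After 2 (send(from=A, to=B, msg='err')): A:[] B:[hello,err] C:[]
After 3 (send(from=B, to=C, msg='data')): A:[] B:[hello,err] C:[data]
After 4 (process(C)): A:[] B:[hello,err] C:[]
After 5 (send(from=B, to=C, msg='resp')): A:[] B:[hello,err] C:[resp]
After 6 (send(from=B, to=A, msg='bye')): A:[bye] B:[hello,err] C:[resp]
After 7 (process(B)): A:[bye] B:[err] C:[resp]
After 8 (send(from=A, to=B, msg='ack')): A:[bye] B:[err,ack] C:[resp]
After 9 (send(from=C, to=A, msg='pong')): A:[bye,pong] B:[err,ack] C:[resp]

Answer: err,ack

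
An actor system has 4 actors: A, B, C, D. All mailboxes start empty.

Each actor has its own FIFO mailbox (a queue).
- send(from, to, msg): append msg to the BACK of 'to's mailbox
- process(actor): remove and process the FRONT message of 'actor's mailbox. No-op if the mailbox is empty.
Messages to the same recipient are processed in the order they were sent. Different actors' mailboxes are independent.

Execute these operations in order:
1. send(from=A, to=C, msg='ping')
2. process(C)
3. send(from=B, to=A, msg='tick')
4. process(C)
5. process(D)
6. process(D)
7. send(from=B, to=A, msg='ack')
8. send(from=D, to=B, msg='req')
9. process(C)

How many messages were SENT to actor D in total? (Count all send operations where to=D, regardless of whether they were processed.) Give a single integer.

Answer: 0

Derivation:
After 1 (send(from=A, to=C, msg='ping')): A:[] B:[] C:[ping] D:[]
After 2 (process(C)): A:[] B:[] C:[] D:[]
After 3 (send(from=B, to=A, msg='tick')): A:[tick] B:[] C:[] D:[]
After 4 (process(C)): A:[tick] B:[] C:[] D:[]
After 5 (process(D)): A:[tick] B:[] C:[] D:[]
After 6 (process(D)): A:[tick] B:[] C:[] D:[]
After 7 (send(from=B, to=A, msg='ack')): A:[tick,ack] B:[] C:[] D:[]
After 8 (send(from=D, to=B, msg='req')): A:[tick,ack] B:[req] C:[] D:[]
After 9 (process(C)): A:[tick,ack] B:[req] C:[] D:[]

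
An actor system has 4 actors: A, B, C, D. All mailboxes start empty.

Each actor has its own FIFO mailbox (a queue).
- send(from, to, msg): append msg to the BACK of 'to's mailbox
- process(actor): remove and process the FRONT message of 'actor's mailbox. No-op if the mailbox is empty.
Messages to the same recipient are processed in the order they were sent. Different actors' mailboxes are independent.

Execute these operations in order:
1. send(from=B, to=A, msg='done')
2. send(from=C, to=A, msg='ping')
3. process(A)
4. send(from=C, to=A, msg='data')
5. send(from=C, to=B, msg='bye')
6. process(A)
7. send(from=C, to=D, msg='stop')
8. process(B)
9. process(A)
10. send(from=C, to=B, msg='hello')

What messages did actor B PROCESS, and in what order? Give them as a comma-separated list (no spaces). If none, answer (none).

Answer: bye

Derivation:
After 1 (send(from=B, to=A, msg='done')): A:[done] B:[] C:[] D:[]
After 2 (send(from=C, to=A, msg='ping')): A:[done,ping] B:[] C:[] D:[]
After 3 (process(A)): A:[ping] B:[] C:[] D:[]
After 4 (send(from=C, to=A, msg='data')): A:[ping,data] B:[] C:[] D:[]
After 5 (send(from=C, to=B, msg='bye')): A:[ping,data] B:[bye] C:[] D:[]
After 6 (process(A)): A:[data] B:[bye] C:[] D:[]
After 7 (send(from=C, to=D, msg='stop')): A:[data] B:[bye] C:[] D:[stop]
After 8 (process(B)): A:[data] B:[] C:[] D:[stop]
After 9 (process(A)): A:[] B:[] C:[] D:[stop]
After 10 (send(from=C, to=B, msg='hello')): A:[] B:[hello] C:[] D:[stop]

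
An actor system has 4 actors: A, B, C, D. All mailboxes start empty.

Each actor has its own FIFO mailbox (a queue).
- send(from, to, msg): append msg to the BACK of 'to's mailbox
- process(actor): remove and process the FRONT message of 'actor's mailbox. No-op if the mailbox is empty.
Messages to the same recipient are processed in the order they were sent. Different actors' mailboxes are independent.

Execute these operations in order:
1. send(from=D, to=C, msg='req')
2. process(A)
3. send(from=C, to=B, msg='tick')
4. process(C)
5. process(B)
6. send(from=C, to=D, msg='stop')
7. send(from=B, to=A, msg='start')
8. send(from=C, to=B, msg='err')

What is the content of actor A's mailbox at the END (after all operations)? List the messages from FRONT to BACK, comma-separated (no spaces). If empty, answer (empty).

Answer: start

Derivation:
After 1 (send(from=D, to=C, msg='req')): A:[] B:[] C:[req] D:[]
After 2 (process(A)): A:[] B:[] C:[req] D:[]
After 3 (send(from=C, to=B, msg='tick')): A:[] B:[tick] C:[req] D:[]
After 4 (process(C)): A:[] B:[tick] C:[] D:[]
After 5 (process(B)): A:[] B:[] C:[] D:[]
After 6 (send(from=C, to=D, msg='stop')): A:[] B:[] C:[] D:[stop]
After 7 (send(from=B, to=A, msg='start')): A:[start] B:[] C:[] D:[stop]
After 8 (send(from=C, to=B, msg='err')): A:[start] B:[err] C:[] D:[stop]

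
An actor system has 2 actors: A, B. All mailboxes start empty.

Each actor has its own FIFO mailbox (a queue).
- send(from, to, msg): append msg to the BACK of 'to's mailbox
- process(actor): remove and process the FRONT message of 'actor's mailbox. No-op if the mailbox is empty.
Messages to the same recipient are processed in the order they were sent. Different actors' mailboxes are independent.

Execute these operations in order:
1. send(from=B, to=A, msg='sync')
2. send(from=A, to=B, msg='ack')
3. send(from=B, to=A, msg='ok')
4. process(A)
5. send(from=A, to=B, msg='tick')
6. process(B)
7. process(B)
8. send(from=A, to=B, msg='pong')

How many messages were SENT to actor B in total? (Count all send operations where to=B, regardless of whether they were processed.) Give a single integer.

Answer: 3

Derivation:
After 1 (send(from=B, to=A, msg='sync')): A:[sync] B:[]
After 2 (send(from=A, to=B, msg='ack')): A:[sync] B:[ack]
After 3 (send(from=B, to=A, msg='ok')): A:[sync,ok] B:[ack]
After 4 (process(A)): A:[ok] B:[ack]
After 5 (send(from=A, to=B, msg='tick')): A:[ok] B:[ack,tick]
After 6 (process(B)): A:[ok] B:[tick]
After 7 (process(B)): A:[ok] B:[]
After 8 (send(from=A, to=B, msg='pong')): A:[ok] B:[pong]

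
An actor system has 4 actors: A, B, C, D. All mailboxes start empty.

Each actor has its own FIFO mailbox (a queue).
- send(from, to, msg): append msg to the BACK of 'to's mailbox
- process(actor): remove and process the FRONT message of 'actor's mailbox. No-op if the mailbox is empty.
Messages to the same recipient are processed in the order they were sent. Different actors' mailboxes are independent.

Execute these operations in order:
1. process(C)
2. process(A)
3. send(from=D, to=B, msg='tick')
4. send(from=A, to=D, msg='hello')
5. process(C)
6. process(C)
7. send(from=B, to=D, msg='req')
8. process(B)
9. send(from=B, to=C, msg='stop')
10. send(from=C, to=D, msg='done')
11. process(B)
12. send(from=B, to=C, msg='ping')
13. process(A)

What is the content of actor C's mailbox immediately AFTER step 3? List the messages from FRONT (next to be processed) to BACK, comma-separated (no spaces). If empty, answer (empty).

After 1 (process(C)): A:[] B:[] C:[] D:[]
After 2 (process(A)): A:[] B:[] C:[] D:[]
After 3 (send(from=D, to=B, msg='tick')): A:[] B:[tick] C:[] D:[]

(empty)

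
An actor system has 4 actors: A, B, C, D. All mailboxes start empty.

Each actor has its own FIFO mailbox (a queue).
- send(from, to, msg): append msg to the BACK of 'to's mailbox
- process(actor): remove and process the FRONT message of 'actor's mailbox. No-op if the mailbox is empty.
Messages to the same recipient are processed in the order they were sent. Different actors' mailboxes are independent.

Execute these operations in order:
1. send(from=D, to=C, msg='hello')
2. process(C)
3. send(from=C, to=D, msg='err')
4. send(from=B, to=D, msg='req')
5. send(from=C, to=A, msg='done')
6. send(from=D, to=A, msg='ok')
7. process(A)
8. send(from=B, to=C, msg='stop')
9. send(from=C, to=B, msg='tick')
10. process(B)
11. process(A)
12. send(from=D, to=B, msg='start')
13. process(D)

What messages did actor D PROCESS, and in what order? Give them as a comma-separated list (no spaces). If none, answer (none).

After 1 (send(from=D, to=C, msg='hello')): A:[] B:[] C:[hello] D:[]
After 2 (process(C)): A:[] B:[] C:[] D:[]
After 3 (send(from=C, to=D, msg='err')): A:[] B:[] C:[] D:[err]
After 4 (send(from=B, to=D, msg='req')): A:[] B:[] C:[] D:[err,req]
After 5 (send(from=C, to=A, msg='done')): A:[done] B:[] C:[] D:[err,req]
After 6 (send(from=D, to=A, msg='ok')): A:[done,ok] B:[] C:[] D:[err,req]
After 7 (process(A)): A:[ok] B:[] C:[] D:[err,req]
After 8 (send(from=B, to=C, msg='stop')): A:[ok] B:[] C:[stop] D:[err,req]
After 9 (send(from=C, to=B, msg='tick')): A:[ok] B:[tick] C:[stop] D:[err,req]
After 10 (process(B)): A:[ok] B:[] C:[stop] D:[err,req]
After 11 (process(A)): A:[] B:[] C:[stop] D:[err,req]
After 12 (send(from=D, to=B, msg='start')): A:[] B:[start] C:[stop] D:[err,req]
After 13 (process(D)): A:[] B:[start] C:[stop] D:[req]

Answer: err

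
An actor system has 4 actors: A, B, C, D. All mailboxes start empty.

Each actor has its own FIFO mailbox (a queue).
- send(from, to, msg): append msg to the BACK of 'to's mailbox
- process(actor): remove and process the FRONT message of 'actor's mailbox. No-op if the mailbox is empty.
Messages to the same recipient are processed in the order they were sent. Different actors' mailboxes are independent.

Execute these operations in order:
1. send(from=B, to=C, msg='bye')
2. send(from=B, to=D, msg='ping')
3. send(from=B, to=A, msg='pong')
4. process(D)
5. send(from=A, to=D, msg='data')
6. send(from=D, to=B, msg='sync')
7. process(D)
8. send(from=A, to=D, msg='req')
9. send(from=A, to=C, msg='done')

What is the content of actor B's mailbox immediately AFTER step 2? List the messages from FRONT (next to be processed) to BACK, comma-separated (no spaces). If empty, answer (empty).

After 1 (send(from=B, to=C, msg='bye')): A:[] B:[] C:[bye] D:[]
After 2 (send(from=B, to=D, msg='ping')): A:[] B:[] C:[bye] D:[ping]

(empty)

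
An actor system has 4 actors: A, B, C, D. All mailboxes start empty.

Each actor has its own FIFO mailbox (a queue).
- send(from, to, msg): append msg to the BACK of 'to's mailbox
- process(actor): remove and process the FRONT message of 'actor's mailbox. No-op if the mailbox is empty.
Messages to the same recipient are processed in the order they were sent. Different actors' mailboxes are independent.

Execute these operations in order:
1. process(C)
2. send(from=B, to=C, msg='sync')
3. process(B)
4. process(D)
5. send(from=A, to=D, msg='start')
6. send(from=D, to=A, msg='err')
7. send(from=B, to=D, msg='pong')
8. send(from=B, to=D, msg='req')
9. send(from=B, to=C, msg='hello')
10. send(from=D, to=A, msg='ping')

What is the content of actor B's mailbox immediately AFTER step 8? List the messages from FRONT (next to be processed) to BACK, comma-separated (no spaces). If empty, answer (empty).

After 1 (process(C)): A:[] B:[] C:[] D:[]
After 2 (send(from=B, to=C, msg='sync')): A:[] B:[] C:[sync] D:[]
After 3 (process(B)): A:[] B:[] C:[sync] D:[]
After 4 (process(D)): A:[] B:[] C:[sync] D:[]
After 5 (send(from=A, to=D, msg='start')): A:[] B:[] C:[sync] D:[start]
After 6 (send(from=D, to=A, msg='err')): A:[err] B:[] C:[sync] D:[start]
After 7 (send(from=B, to=D, msg='pong')): A:[err] B:[] C:[sync] D:[start,pong]
After 8 (send(from=B, to=D, msg='req')): A:[err] B:[] C:[sync] D:[start,pong,req]

(empty)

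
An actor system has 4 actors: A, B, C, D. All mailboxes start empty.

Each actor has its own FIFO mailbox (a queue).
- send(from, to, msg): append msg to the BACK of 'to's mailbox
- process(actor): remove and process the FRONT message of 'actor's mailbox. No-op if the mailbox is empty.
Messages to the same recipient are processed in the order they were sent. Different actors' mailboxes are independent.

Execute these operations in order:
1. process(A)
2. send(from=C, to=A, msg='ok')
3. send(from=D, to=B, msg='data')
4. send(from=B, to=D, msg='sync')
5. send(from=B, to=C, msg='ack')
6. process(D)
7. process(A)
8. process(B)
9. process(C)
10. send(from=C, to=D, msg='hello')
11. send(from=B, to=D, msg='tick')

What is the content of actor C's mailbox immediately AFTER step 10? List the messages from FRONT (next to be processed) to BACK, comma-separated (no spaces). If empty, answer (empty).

After 1 (process(A)): A:[] B:[] C:[] D:[]
After 2 (send(from=C, to=A, msg='ok')): A:[ok] B:[] C:[] D:[]
After 3 (send(from=D, to=B, msg='data')): A:[ok] B:[data] C:[] D:[]
After 4 (send(from=B, to=D, msg='sync')): A:[ok] B:[data] C:[] D:[sync]
After 5 (send(from=B, to=C, msg='ack')): A:[ok] B:[data] C:[ack] D:[sync]
After 6 (process(D)): A:[ok] B:[data] C:[ack] D:[]
After 7 (process(A)): A:[] B:[data] C:[ack] D:[]
After 8 (process(B)): A:[] B:[] C:[ack] D:[]
After 9 (process(C)): A:[] B:[] C:[] D:[]
After 10 (send(from=C, to=D, msg='hello')): A:[] B:[] C:[] D:[hello]

(empty)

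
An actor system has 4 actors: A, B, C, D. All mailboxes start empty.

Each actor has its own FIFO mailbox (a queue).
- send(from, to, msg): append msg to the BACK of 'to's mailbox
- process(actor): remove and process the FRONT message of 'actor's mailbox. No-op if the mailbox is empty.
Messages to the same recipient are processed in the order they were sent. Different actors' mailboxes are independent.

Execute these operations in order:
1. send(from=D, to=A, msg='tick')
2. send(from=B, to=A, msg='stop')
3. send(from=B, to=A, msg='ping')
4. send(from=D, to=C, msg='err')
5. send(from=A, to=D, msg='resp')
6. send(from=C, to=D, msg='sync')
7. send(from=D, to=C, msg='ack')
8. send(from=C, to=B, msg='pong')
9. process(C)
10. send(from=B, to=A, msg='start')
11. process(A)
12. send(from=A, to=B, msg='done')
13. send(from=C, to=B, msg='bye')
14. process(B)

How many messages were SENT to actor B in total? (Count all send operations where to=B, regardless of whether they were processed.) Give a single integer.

Answer: 3

Derivation:
After 1 (send(from=D, to=A, msg='tick')): A:[tick] B:[] C:[] D:[]
After 2 (send(from=B, to=A, msg='stop')): A:[tick,stop] B:[] C:[] D:[]
After 3 (send(from=B, to=A, msg='ping')): A:[tick,stop,ping] B:[] C:[] D:[]
After 4 (send(from=D, to=C, msg='err')): A:[tick,stop,ping] B:[] C:[err] D:[]
After 5 (send(from=A, to=D, msg='resp')): A:[tick,stop,ping] B:[] C:[err] D:[resp]
After 6 (send(from=C, to=D, msg='sync')): A:[tick,stop,ping] B:[] C:[err] D:[resp,sync]
After 7 (send(from=D, to=C, msg='ack')): A:[tick,stop,ping] B:[] C:[err,ack] D:[resp,sync]
After 8 (send(from=C, to=B, msg='pong')): A:[tick,stop,ping] B:[pong] C:[err,ack] D:[resp,sync]
After 9 (process(C)): A:[tick,stop,ping] B:[pong] C:[ack] D:[resp,sync]
After 10 (send(from=B, to=A, msg='start')): A:[tick,stop,ping,start] B:[pong] C:[ack] D:[resp,sync]
After 11 (process(A)): A:[stop,ping,start] B:[pong] C:[ack] D:[resp,sync]
After 12 (send(from=A, to=B, msg='done')): A:[stop,ping,start] B:[pong,done] C:[ack] D:[resp,sync]
After 13 (send(from=C, to=B, msg='bye')): A:[stop,ping,start] B:[pong,done,bye] C:[ack] D:[resp,sync]
After 14 (process(B)): A:[stop,ping,start] B:[done,bye] C:[ack] D:[resp,sync]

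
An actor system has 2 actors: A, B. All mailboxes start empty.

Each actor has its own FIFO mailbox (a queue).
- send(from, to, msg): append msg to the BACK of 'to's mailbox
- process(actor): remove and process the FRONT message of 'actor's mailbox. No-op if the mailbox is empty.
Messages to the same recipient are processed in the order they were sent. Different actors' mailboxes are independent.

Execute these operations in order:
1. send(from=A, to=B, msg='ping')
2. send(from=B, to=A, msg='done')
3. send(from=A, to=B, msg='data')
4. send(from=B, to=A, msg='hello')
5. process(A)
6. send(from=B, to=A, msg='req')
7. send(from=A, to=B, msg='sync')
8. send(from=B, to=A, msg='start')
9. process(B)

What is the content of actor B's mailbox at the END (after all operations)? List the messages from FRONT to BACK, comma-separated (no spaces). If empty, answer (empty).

After 1 (send(from=A, to=B, msg='ping')): A:[] B:[ping]
After 2 (send(from=B, to=A, msg='done')): A:[done] B:[ping]
After 3 (send(from=A, to=B, msg='data')): A:[done] B:[ping,data]
After 4 (send(from=B, to=A, msg='hello')): A:[done,hello] B:[ping,data]
After 5 (process(A)): A:[hello] B:[ping,data]
After 6 (send(from=B, to=A, msg='req')): A:[hello,req] B:[ping,data]
After 7 (send(from=A, to=B, msg='sync')): A:[hello,req] B:[ping,data,sync]
After 8 (send(from=B, to=A, msg='start')): A:[hello,req,start] B:[ping,data,sync]
After 9 (process(B)): A:[hello,req,start] B:[data,sync]

Answer: data,sync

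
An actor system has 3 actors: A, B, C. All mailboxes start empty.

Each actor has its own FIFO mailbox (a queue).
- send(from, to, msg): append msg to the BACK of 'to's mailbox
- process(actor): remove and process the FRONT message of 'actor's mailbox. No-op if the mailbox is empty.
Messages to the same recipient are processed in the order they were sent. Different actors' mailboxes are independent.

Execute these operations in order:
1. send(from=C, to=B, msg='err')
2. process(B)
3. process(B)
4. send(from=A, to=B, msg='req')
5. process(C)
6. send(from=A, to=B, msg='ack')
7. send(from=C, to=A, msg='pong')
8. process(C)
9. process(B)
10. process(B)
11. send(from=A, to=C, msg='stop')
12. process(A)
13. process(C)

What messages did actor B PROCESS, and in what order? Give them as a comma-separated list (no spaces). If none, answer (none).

Answer: err,req,ack

Derivation:
After 1 (send(from=C, to=B, msg='err')): A:[] B:[err] C:[]
After 2 (process(B)): A:[] B:[] C:[]
After 3 (process(B)): A:[] B:[] C:[]
After 4 (send(from=A, to=B, msg='req')): A:[] B:[req] C:[]
After 5 (process(C)): A:[] B:[req] C:[]
After 6 (send(from=A, to=B, msg='ack')): A:[] B:[req,ack] C:[]
After 7 (send(from=C, to=A, msg='pong')): A:[pong] B:[req,ack] C:[]
After 8 (process(C)): A:[pong] B:[req,ack] C:[]
After 9 (process(B)): A:[pong] B:[ack] C:[]
After 10 (process(B)): A:[pong] B:[] C:[]
After 11 (send(from=A, to=C, msg='stop')): A:[pong] B:[] C:[stop]
After 12 (process(A)): A:[] B:[] C:[stop]
After 13 (process(C)): A:[] B:[] C:[]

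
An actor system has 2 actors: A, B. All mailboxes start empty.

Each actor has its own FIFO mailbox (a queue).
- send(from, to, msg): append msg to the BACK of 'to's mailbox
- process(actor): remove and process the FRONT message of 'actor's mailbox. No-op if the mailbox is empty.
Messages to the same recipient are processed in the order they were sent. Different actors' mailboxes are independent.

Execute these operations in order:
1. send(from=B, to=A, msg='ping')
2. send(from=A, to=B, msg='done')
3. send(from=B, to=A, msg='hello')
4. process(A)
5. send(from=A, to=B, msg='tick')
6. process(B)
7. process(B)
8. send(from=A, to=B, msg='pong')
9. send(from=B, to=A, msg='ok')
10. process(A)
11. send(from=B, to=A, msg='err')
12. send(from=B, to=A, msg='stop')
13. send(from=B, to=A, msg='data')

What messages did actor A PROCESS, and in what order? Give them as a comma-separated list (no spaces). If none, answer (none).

Answer: ping,hello

Derivation:
After 1 (send(from=B, to=A, msg='ping')): A:[ping] B:[]
After 2 (send(from=A, to=B, msg='done')): A:[ping] B:[done]
After 3 (send(from=B, to=A, msg='hello')): A:[ping,hello] B:[done]
After 4 (process(A)): A:[hello] B:[done]
After 5 (send(from=A, to=B, msg='tick')): A:[hello] B:[done,tick]
After 6 (process(B)): A:[hello] B:[tick]
After 7 (process(B)): A:[hello] B:[]
After 8 (send(from=A, to=B, msg='pong')): A:[hello] B:[pong]
After 9 (send(from=B, to=A, msg='ok')): A:[hello,ok] B:[pong]
After 10 (process(A)): A:[ok] B:[pong]
After 11 (send(from=B, to=A, msg='err')): A:[ok,err] B:[pong]
After 12 (send(from=B, to=A, msg='stop')): A:[ok,err,stop] B:[pong]
After 13 (send(from=B, to=A, msg='data')): A:[ok,err,stop,data] B:[pong]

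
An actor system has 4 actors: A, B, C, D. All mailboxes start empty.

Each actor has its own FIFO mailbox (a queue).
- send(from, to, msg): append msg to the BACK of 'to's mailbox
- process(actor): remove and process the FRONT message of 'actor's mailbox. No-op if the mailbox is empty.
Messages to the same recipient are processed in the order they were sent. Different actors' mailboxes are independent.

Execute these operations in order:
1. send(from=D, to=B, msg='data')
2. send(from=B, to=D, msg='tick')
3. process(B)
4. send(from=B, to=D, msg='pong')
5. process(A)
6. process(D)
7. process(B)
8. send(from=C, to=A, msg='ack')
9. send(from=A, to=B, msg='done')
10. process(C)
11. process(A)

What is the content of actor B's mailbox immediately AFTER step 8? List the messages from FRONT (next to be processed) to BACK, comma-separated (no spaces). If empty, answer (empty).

After 1 (send(from=D, to=B, msg='data')): A:[] B:[data] C:[] D:[]
After 2 (send(from=B, to=D, msg='tick')): A:[] B:[data] C:[] D:[tick]
After 3 (process(B)): A:[] B:[] C:[] D:[tick]
After 4 (send(from=B, to=D, msg='pong')): A:[] B:[] C:[] D:[tick,pong]
After 5 (process(A)): A:[] B:[] C:[] D:[tick,pong]
After 6 (process(D)): A:[] B:[] C:[] D:[pong]
After 7 (process(B)): A:[] B:[] C:[] D:[pong]
After 8 (send(from=C, to=A, msg='ack')): A:[ack] B:[] C:[] D:[pong]

(empty)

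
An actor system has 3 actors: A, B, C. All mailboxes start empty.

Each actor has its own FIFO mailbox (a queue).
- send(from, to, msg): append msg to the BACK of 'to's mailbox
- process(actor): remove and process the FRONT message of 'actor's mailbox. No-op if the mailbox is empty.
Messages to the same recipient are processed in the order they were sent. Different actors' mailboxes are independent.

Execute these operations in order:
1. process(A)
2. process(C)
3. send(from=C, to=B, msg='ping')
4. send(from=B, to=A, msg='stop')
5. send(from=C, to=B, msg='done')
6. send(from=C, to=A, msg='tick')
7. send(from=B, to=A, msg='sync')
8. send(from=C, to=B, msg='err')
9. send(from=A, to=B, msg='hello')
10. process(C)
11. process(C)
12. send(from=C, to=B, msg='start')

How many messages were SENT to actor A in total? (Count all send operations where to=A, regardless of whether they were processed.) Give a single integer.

After 1 (process(A)): A:[] B:[] C:[]
After 2 (process(C)): A:[] B:[] C:[]
After 3 (send(from=C, to=B, msg='ping')): A:[] B:[ping] C:[]
After 4 (send(from=B, to=A, msg='stop')): A:[stop] B:[ping] C:[]
After 5 (send(from=C, to=B, msg='done')): A:[stop] B:[ping,done] C:[]
After 6 (send(from=C, to=A, msg='tick')): A:[stop,tick] B:[ping,done] C:[]
After 7 (send(from=B, to=A, msg='sync')): A:[stop,tick,sync] B:[ping,done] C:[]
After 8 (send(from=C, to=B, msg='err')): A:[stop,tick,sync] B:[ping,done,err] C:[]
After 9 (send(from=A, to=B, msg='hello')): A:[stop,tick,sync] B:[ping,done,err,hello] C:[]
After 10 (process(C)): A:[stop,tick,sync] B:[ping,done,err,hello] C:[]
After 11 (process(C)): A:[stop,tick,sync] B:[ping,done,err,hello] C:[]
After 12 (send(from=C, to=B, msg='start')): A:[stop,tick,sync] B:[ping,done,err,hello,start] C:[]

Answer: 3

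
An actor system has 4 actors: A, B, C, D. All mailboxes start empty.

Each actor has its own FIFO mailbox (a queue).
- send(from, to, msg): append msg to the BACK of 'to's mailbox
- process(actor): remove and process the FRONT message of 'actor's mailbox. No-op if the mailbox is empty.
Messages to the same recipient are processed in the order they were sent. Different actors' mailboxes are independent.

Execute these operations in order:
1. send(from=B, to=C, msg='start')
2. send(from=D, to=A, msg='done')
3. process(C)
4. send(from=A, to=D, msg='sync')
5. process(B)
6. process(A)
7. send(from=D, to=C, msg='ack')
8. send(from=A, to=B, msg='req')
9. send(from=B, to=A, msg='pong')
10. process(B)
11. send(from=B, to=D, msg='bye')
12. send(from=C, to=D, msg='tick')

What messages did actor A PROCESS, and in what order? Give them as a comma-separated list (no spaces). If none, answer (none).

After 1 (send(from=B, to=C, msg='start')): A:[] B:[] C:[start] D:[]
After 2 (send(from=D, to=A, msg='done')): A:[done] B:[] C:[start] D:[]
After 3 (process(C)): A:[done] B:[] C:[] D:[]
After 4 (send(from=A, to=D, msg='sync')): A:[done] B:[] C:[] D:[sync]
After 5 (process(B)): A:[done] B:[] C:[] D:[sync]
After 6 (process(A)): A:[] B:[] C:[] D:[sync]
After 7 (send(from=D, to=C, msg='ack')): A:[] B:[] C:[ack] D:[sync]
After 8 (send(from=A, to=B, msg='req')): A:[] B:[req] C:[ack] D:[sync]
After 9 (send(from=B, to=A, msg='pong')): A:[pong] B:[req] C:[ack] D:[sync]
After 10 (process(B)): A:[pong] B:[] C:[ack] D:[sync]
After 11 (send(from=B, to=D, msg='bye')): A:[pong] B:[] C:[ack] D:[sync,bye]
After 12 (send(from=C, to=D, msg='tick')): A:[pong] B:[] C:[ack] D:[sync,bye,tick]

Answer: done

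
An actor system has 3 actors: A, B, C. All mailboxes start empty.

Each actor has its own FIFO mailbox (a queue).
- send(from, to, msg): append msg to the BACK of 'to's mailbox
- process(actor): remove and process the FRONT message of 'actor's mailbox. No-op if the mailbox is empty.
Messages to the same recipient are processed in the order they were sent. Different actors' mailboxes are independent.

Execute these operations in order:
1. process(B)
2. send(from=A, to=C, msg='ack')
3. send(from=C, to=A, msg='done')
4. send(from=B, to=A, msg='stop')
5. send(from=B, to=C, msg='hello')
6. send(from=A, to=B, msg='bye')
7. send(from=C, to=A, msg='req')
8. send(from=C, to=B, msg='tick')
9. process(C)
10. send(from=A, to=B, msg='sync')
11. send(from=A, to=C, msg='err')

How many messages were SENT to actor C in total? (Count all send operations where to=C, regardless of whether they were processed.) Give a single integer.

Answer: 3

Derivation:
After 1 (process(B)): A:[] B:[] C:[]
After 2 (send(from=A, to=C, msg='ack')): A:[] B:[] C:[ack]
After 3 (send(from=C, to=A, msg='done')): A:[done] B:[] C:[ack]
After 4 (send(from=B, to=A, msg='stop')): A:[done,stop] B:[] C:[ack]
After 5 (send(from=B, to=C, msg='hello')): A:[done,stop] B:[] C:[ack,hello]
After 6 (send(from=A, to=B, msg='bye')): A:[done,stop] B:[bye] C:[ack,hello]
After 7 (send(from=C, to=A, msg='req')): A:[done,stop,req] B:[bye] C:[ack,hello]
After 8 (send(from=C, to=B, msg='tick')): A:[done,stop,req] B:[bye,tick] C:[ack,hello]
After 9 (process(C)): A:[done,stop,req] B:[bye,tick] C:[hello]
After 10 (send(from=A, to=B, msg='sync')): A:[done,stop,req] B:[bye,tick,sync] C:[hello]
After 11 (send(from=A, to=C, msg='err')): A:[done,stop,req] B:[bye,tick,sync] C:[hello,err]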